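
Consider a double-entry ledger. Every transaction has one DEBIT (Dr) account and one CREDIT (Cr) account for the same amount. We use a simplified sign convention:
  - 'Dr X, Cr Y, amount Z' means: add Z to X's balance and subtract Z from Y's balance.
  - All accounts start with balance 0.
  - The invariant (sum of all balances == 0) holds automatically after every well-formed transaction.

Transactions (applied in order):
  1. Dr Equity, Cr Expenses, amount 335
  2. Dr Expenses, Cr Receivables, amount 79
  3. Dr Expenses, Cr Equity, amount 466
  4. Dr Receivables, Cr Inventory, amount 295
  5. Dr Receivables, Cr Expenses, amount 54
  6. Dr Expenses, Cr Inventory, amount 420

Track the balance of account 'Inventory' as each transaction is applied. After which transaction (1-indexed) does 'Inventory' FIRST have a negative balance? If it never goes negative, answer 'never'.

Answer: 4

Derivation:
After txn 1: Inventory=0
After txn 2: Inventory=0
After txn 3: Inventory=0
After txn 4: Inventory=-295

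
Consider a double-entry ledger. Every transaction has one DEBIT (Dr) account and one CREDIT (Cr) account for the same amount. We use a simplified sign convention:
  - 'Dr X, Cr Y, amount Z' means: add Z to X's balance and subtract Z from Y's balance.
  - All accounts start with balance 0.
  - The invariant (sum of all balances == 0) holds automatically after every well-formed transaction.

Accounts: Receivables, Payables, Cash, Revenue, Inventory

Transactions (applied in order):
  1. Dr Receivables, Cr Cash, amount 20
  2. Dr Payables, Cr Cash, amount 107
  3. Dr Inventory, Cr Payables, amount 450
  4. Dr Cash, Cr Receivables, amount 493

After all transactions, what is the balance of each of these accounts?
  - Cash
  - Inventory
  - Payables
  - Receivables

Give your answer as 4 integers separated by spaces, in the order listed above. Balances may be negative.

After txn 1 (Dr Receivables, Cr Cash, amount 20): Cash=-20 Receivables=20
After txn 2 (Dr Payables, Cr Cash, amount 107): Cash=-127 Payables=107 Receivables=20
After txn 3 (Dr Inventory, Cr Payables, amount 450): Cash=-127 Inventory=450 Payables=-343 Receivables=20
After txn 4 (Dr Cash, Cr Receivables, amount 493): Cash=366 Inventory=450 Payables=-343 Receivables=-473

Answer: 366 450 -343 -473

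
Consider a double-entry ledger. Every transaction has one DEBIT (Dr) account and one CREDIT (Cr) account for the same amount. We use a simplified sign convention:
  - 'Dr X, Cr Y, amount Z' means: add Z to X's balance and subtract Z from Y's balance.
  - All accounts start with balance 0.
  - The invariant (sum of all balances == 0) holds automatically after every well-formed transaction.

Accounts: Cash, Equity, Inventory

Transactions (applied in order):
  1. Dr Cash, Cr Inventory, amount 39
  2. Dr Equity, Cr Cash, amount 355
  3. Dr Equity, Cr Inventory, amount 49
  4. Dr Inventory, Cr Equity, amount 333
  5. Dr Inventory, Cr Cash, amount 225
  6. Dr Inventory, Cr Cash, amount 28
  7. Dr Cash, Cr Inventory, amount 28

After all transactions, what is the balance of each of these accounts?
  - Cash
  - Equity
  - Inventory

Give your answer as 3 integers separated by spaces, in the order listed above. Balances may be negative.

Answer: -541 71 470

Derivation:
After txn 1 (Dr Cash, Cr Inventory, amount 39): Cash=39 Inventory=-39
After txn 2 (Dr Equity, Cr Cash, amount 355): Cash=-316 Equity=355 Inventory=-39
After txn 3 (Dr Equity, Cr Inventory, amount 49): Cash=-316 Equity=404 Inventory=-88
After txn 4 (Dr Inventory, Cr Equity, amount 333): Cash=-316 Equity=71 Inventory=245
After txn 5 (Dr Inventory, Cr Cash, amount 225): Cash=-541 Equity=71 Inventory=470
After txn 6 (Dr Inventory, Cr Cash, amount 28): Cash=-569 Equity=71 Inventory=498
After txn 7 (Dr Cash, Cr Inventory, amount 28): Cash=-541 Equity=71 Inventory=470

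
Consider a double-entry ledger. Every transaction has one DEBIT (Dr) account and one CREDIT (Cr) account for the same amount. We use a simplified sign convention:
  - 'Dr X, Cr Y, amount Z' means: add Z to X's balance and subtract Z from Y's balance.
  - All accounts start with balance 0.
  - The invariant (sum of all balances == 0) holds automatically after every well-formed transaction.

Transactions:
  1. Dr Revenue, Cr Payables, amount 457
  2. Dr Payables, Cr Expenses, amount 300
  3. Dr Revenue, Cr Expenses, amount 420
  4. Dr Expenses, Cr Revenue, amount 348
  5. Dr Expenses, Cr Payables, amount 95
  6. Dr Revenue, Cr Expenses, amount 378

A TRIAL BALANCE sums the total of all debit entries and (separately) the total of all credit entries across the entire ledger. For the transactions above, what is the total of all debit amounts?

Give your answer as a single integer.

Txn 1: debit+=457
Txn 2: debit+=300
Txn 3: debit+=420
Txn 4: debit+=348
Txn 5: debit+=95
Txn 6: debit+=378
Total debits = 1998

Answer: 1998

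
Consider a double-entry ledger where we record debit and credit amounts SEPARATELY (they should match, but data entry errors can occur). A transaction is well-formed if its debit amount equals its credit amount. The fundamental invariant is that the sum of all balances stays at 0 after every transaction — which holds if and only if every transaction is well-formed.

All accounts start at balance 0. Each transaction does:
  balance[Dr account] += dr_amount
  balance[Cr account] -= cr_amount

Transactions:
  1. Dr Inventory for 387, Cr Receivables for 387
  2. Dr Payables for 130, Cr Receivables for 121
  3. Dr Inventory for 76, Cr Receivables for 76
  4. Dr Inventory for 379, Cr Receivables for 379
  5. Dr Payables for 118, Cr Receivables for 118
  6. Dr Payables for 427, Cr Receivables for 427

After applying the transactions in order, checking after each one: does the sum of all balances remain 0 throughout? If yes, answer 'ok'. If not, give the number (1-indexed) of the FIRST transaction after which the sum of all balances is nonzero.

Answer: 2

Derivation:
After txn 1: dr=387 cr=387 sum_balances=0
After txn 2: dr=130 cr=121 sum_balances=9
After txn 3: dr=76 cr=76 sum_balances=9
After txn 4: dr=379 cr=379 sum_balances=9
After txn 5: dr=118 cr=118 sum_balances=9
After txn 6: dr=427 cr=427 sum_balances=9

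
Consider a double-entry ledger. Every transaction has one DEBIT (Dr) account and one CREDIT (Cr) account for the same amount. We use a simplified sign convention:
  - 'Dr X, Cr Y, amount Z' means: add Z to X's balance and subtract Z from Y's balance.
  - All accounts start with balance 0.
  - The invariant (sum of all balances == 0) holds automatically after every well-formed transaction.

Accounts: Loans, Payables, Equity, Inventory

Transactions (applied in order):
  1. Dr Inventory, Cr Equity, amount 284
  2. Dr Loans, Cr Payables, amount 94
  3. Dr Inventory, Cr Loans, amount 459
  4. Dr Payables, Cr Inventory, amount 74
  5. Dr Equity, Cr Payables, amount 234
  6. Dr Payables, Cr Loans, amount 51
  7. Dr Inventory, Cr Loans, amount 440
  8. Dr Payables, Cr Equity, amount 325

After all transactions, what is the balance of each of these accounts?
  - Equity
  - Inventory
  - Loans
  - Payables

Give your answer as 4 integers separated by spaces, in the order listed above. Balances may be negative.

Answer: -375 1109 -856 122

Derivation:
After txn 1 (Dr Inventory, Cr Equity, amount 284): Equity=-284 Inventory=284
After txn 2 (Dr Loans, Cr Payables, amount 94): Equity=-284 Inventory=284 Loans=94 Payables=-94
After txn 3 (Dr Inventory, Cr Loans, amount 459): Equity=-284 Inventory=743 Loans=-365 Payables=-94
After txn 4 (Dr Payables, Cr Inventory, amount 74): Equity=-284 Inventory=669 Loans=-365 Payables=-20
After txn 5 (Dr Equity, Cr Payables, amount 234): Equity=-50 Inventory=669 Loans=-365 Payables=-254
After txn 6 (Dr Payables, Cr Loans, amount 51): Equity=-50 Inventory=669 Loans=-416 Payables=-203
After txn 7 (Dr Inventory, Cr Loans, amount 440): Equity=-50 Inventory=1109 Loans=-856 Payables=-203
After txn 8 (Dr Payables, Cr Equity, amount 325): Equity=-375 Inventory=1109 Loans=-856 Payables=122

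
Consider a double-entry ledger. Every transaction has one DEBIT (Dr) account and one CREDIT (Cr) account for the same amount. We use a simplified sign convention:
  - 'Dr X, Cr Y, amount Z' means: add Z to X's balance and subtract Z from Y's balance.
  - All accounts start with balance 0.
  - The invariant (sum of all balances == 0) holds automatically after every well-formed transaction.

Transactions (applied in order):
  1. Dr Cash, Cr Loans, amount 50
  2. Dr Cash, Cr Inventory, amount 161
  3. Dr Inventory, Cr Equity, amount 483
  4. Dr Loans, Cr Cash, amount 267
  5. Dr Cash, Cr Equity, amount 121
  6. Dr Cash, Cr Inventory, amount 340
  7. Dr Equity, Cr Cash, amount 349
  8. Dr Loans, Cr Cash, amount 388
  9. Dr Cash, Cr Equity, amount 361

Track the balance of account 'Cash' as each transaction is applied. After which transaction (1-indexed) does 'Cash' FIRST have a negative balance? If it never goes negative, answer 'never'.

After txn 1: Cash=50
After txn 2: Cash=211
After txn 3: Cash=211
After txn 4: Cash=-56

Answer: 4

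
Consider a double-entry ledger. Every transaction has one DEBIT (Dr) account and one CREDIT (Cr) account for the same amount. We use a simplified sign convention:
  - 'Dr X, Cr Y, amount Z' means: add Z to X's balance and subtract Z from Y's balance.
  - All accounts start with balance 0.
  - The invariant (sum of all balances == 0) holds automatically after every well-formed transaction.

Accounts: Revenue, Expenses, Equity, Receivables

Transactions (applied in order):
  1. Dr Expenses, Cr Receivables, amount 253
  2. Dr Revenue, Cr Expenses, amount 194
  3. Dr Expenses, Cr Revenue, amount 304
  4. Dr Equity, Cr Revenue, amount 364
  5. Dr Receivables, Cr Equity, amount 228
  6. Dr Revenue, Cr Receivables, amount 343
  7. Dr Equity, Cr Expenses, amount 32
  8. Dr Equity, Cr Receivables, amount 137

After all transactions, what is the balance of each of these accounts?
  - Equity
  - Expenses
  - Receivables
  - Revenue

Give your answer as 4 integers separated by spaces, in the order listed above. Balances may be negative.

After txn 1 (Dr Expenses, Cr Receivables, amount 253): Expenses=253 Receivables=-253
After txn 2 (Dr Revenue, Cr Expenses, amount 194): Expenses=59 Receivables=-253 Revenue=194
After txn 3 (Dr Expenses, Cr Revenue, amount 304): Expenses=363 Receivables=-253 Revenue=-110
After txn 4 (Dr Equity, Cr Revenue, amount 364): Equity=364 Expenses=363 Receivables=-253 Revenue=-474
After txn 5 (Dr Receivables, Cr Equity, amount 228): Equity=136 Expenses=363 Receivables=-25 Revenue=-474
After txn 6 (Dr Revenue, Cr Receivables, amount 343): Equity=136 Expenses=363 Receivables=-368 Revenue=-131
After txn 7 (Dr Equity, Cr Expenses, amount 32): Equity=168 Expenses=331 Receivables=-368 Revenue=-131
After txn 8 (Dr Equity, Cr Receivables, amount 137): Equity=305 Expenses=331 Receivables=-505 Revenue=-131

Answer: 305 331 -505 -131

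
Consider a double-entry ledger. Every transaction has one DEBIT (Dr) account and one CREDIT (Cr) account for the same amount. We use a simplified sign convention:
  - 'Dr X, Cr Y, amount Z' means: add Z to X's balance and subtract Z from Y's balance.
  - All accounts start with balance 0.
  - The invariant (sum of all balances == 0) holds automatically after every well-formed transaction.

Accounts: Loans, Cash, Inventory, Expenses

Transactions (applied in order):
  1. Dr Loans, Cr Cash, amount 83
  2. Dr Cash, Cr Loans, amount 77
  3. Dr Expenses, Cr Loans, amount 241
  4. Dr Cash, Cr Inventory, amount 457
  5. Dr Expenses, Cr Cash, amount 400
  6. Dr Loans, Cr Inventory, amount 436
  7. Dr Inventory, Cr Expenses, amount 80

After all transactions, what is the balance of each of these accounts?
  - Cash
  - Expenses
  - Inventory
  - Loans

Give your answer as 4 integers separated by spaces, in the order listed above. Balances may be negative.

After txn 1 (Dr Loans, Cr Cash, amount 83): Cash=-83 Loans=83
After txn 2 (Dr Cash, Cr Loans, amount 77): Cash=-6 Loans=6
After txn 3 (Dr Expenses, Cr Loans, amount 241): Cash=-6 Expenses=241 Loans=-235
After txn 4 (Dr Cash, Cr Inventory, amount 457): Cash=451 Expenses=241 Inventory=-457 Loans=-235
After txn 5 (Dr Expenses, Cr Cash, amount 400): Cash=51 Expenses=641 Inventory=-457 Loans=-235
After txn 6 (Dr Loans, Cr Inventory, amount 436): Cash=51 Expenses=641 Inventory=-893 Loans=201
After txn 7 (Dr Inventory, Cr Expenses, amount 80): Cash=51 Expenses=561 Inventory=-813 Loans=201

Answer: 51 561 -813 201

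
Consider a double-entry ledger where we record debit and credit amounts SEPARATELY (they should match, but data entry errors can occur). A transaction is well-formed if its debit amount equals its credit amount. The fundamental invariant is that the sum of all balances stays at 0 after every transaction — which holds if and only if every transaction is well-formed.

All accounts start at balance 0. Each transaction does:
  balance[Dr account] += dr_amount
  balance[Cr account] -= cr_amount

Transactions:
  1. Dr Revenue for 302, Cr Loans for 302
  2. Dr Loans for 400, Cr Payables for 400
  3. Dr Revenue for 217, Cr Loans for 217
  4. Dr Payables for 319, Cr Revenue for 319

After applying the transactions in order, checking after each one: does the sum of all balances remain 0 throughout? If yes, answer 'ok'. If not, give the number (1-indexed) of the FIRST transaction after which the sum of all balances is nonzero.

Answer: ok

Derivation:
After txn 1: dr=302 cr=302 sum_balances=0
After txn 2: dr=400 cr=400 sum_balances=0
After txn 3: dr=217 cr=217 sum_balances=0
After txn 4: dr=319 cr=319 sum_balances=0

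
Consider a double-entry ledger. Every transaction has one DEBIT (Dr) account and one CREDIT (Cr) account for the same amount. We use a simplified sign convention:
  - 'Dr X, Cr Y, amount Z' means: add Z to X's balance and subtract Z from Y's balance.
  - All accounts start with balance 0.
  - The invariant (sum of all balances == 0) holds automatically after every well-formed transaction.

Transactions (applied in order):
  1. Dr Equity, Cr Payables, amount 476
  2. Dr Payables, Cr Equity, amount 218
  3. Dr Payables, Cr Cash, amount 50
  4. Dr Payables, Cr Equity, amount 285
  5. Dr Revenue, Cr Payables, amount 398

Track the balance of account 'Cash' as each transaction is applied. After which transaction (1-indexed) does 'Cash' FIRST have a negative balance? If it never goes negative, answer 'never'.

After txn 1: Cash=0
After txn 2: Cash=0
After txn 3: Cash=-50

Answer: 3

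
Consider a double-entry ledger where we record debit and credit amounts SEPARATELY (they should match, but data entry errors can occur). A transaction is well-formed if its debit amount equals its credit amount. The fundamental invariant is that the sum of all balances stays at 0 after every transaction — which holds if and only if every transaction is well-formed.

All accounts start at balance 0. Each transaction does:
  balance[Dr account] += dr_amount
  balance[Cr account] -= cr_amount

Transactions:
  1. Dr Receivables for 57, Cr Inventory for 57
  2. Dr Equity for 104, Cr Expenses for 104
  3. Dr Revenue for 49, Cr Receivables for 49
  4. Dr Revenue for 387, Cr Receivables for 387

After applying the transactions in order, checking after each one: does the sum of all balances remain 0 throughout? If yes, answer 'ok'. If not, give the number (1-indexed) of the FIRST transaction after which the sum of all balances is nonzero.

Answer: ok

Derivation:
After txn 1: dr=57 cr=57 sum_balances=0
After txn 2: dr=104 cr=104 sum_balances=0
After txn 3: dr=49 cr=49 sum_balances=0
After txn 4: dr=387 cr=387 sum_balances=0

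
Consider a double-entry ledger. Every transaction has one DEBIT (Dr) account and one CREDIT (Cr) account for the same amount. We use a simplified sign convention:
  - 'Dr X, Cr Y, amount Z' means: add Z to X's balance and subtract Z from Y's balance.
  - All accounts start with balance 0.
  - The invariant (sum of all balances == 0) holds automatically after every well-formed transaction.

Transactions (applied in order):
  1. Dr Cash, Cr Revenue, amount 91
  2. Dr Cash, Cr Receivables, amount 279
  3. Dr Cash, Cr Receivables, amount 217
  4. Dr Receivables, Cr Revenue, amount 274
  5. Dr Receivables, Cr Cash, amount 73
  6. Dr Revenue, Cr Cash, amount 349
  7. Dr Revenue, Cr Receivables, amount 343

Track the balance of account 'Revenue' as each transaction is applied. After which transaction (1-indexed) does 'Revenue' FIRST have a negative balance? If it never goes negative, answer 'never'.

Answer: 1

Derivation:
After txn 1: Revenue=-91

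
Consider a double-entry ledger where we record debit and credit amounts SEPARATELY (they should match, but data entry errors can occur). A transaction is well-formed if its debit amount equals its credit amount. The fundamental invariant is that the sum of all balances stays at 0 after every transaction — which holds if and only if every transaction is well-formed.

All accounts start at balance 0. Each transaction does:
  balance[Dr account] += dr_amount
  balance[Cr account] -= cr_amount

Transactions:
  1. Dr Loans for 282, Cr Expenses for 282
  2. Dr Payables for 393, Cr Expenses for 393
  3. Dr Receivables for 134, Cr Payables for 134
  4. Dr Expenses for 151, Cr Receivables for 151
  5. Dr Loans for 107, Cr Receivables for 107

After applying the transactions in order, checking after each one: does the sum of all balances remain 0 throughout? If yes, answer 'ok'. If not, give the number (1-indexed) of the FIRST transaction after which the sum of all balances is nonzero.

After txn 1: dr=282 cr=282 sum_balances=0
After txn 2: dr=393 cr=393 sum_balances=0
After txn 3: dr=134 cr=134 sum_balances=0
After txn 4: dr=151 cr=151 sum_balances=0
After txn 5: dr=107 cr=107 sum_balances=0

Answer: ok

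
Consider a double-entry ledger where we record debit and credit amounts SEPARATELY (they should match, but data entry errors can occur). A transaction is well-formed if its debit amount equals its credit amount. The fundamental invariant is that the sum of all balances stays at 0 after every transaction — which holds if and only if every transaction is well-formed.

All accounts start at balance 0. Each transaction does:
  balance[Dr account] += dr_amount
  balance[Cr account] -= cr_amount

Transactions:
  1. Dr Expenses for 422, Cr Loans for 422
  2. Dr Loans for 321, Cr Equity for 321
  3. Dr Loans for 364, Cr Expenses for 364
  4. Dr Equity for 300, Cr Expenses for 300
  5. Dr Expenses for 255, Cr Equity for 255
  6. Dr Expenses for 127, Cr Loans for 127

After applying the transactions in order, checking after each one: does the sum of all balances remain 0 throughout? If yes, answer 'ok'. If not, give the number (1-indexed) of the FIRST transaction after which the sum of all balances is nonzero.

Answer: ok

Derivation:
After txn 1: dr=422 cr=422 sum_balances=0
After txn 2: dr=321 cr=321 sum_balances=0
After txn 3: dr=364 cr=364 sum_balances=0
After txn 4: dr=300 cr=300 sum_balances=0
After txn 5: dr=255 cr=255 sum_balances=0
After txn 6: dr=127 cr=127 sum_balances=0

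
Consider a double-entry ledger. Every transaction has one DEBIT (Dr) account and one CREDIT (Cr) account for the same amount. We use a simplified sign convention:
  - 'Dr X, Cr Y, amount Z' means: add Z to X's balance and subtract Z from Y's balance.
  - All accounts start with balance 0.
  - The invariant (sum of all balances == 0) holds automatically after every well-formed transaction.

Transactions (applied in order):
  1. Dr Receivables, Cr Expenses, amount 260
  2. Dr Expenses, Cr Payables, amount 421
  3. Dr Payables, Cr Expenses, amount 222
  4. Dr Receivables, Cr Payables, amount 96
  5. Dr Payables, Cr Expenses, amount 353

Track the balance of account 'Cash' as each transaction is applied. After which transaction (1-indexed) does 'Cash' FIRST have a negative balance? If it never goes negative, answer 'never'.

After txn 1: Cash=0
After txn 2: Cash=0
After txn 3: Cash=0
After txn 4: Cash=0
After txn 5: Cash=0

Answer: never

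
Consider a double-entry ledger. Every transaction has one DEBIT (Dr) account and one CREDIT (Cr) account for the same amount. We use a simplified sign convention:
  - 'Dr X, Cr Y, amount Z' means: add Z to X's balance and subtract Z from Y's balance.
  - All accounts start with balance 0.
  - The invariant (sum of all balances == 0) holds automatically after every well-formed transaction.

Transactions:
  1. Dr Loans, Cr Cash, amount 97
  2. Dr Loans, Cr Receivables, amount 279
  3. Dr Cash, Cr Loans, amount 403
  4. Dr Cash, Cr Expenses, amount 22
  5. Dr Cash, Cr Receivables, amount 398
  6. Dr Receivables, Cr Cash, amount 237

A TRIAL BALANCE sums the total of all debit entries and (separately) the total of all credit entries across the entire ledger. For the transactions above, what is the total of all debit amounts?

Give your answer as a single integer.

Txn 1: debit+=97
Txn 2: debit+=279
Txn 3: debit+=403
Txn 4: debit+=22
Txn 5: debit+=398
Txn 6: debit+=237
Total debits = 1436

Answer: 1436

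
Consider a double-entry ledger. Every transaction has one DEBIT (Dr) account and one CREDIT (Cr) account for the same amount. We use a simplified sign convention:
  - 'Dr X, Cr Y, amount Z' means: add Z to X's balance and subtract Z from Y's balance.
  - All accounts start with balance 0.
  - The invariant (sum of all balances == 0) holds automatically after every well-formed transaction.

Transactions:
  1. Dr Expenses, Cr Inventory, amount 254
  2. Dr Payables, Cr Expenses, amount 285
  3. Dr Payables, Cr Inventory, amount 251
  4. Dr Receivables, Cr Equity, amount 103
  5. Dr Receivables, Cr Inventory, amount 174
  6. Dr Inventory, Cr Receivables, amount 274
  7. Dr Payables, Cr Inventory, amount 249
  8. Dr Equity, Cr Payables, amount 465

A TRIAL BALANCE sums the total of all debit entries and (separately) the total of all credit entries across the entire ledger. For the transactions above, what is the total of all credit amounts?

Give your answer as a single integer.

Txn 1: credit+=254
Txn 2: credit+=285
Txn 3: credit+=251
Txn 4: credit+=103
Txn 5: credit+=174
Txn 6: credit+=274
Txn 7: credit+=249
Txn 8: credit+=465
Total credits = 2055

Answer: 2055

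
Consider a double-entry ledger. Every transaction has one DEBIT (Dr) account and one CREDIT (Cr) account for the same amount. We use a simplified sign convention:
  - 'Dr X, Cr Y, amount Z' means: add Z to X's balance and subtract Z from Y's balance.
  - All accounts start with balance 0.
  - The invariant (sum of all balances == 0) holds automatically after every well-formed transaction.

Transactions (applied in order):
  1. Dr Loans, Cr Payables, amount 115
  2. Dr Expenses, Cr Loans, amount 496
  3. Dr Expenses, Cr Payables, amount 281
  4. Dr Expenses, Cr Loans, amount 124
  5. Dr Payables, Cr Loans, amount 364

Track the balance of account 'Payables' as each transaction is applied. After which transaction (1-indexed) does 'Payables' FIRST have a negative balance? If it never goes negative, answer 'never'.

Answer: 1

Derivation:
After txn 1: Payables=-115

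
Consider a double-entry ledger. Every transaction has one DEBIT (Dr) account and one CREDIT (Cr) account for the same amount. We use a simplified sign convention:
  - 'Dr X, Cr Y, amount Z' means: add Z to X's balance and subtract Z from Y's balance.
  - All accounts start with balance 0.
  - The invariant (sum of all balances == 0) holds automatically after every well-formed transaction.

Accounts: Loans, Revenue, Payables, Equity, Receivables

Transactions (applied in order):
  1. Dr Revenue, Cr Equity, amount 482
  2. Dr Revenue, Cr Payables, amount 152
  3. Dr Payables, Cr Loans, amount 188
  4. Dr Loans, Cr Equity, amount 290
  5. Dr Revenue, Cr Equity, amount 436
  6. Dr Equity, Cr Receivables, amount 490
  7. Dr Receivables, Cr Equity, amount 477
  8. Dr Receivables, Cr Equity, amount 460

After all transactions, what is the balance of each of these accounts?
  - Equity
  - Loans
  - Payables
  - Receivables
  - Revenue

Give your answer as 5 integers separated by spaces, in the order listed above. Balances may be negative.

After txn 1 (Dr Revenue, Cr Equity, amount 482): Equity=-482 Revenue=482
After txn 2 (Dr Revenue, Cr Payables, amount 152): Equity=-482 Payables=-152 Revenue=634
After txn 3 (Dr Payables, Cr Loans, amount 188): Equity=-482 Loans=-188 Payables=36 Revenue=634
After txn 4 (Dr Loans, Cr Equity, amount 290): Equity=-772 Loans=102 Payables=36 Revenue=634
After txn 5 (Dr Revenue, Cr Equity, amount 436): Equity=-1208 Loans=102 Payables=36 Revenue=1070
After txn 6 (Dr Equity, Cr Receivables, amount 490): Equity=-718 Loans=102 Payables=36 Receivables=-490 Revenue=1070
After txn 7 (Dr Receivables, Cr Equity, amount 477): Equity=-1195 Loans=102 Payables=36 Receivables=-13 Revenue=1070
After txn 8 (Dr Receivables, Cr Equity, amount 460): Equity=-1655 Loans=102 Payables=36 Receivables=447 Revenue=1070

Answer: -1655 102 36 447 1070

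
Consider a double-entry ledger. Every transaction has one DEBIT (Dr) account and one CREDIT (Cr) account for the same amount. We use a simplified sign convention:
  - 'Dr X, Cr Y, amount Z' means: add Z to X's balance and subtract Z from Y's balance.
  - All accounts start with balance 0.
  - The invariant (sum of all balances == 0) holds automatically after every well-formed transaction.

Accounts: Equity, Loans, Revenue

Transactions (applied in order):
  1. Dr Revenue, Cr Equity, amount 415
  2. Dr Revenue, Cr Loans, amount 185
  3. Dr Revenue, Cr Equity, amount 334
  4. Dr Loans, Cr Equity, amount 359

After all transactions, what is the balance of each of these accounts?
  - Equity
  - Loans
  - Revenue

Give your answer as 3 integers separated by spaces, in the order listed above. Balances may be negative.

Answer: -1108 174 934

Derivation:
After txn 1 (Dr Revenue, Cr Equity, amount 415): Equity=-415 Revenue=415
After txn 2 (Dr Revenue, Cr Loans, amount 185): Equity=-415 Loans=-185 Revenue=600
After txn 3 (Dr Revenue, Cr Equity, amount 334): Equity=-749 Loans=-185 Revenue=934
After txn 4 (Dr Loans, Cr Equity, amount 359): Equity=-1108 Loans=174 Revenue=934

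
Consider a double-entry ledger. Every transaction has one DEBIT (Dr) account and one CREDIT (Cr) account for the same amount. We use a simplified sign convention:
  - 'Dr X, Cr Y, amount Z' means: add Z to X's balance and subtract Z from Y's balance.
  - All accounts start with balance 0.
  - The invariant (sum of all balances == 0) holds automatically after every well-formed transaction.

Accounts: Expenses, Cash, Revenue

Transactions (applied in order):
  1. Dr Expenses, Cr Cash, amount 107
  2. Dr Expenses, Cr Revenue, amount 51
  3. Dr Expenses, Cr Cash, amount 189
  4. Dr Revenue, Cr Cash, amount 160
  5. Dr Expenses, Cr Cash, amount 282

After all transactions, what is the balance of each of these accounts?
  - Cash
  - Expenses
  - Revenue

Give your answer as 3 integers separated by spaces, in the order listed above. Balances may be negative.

Answer: -738 629 109

Derivation:
After txn 1 (Dr Expenses, Cr Cash, amount 107): Cash=-107 Expenses=107
After txn 2 (Dr Expenses, Cr Revenue, amount 51): Cash=-107 Expenses=158 Revenue=-51
After txn 3 (Dr Expenses, Cr Cash, amount 189): Cash=-296 Expenses=347 Revenue=-51
After txn 4 (Dr Revenue, Cr Cash, amount 160): Cash=-456 Expenses=347 Revenue=109
After txn 5 (Dr Expenses, Cr Cash, amount 282): Cash=-738 Expenses=629 Revenue=109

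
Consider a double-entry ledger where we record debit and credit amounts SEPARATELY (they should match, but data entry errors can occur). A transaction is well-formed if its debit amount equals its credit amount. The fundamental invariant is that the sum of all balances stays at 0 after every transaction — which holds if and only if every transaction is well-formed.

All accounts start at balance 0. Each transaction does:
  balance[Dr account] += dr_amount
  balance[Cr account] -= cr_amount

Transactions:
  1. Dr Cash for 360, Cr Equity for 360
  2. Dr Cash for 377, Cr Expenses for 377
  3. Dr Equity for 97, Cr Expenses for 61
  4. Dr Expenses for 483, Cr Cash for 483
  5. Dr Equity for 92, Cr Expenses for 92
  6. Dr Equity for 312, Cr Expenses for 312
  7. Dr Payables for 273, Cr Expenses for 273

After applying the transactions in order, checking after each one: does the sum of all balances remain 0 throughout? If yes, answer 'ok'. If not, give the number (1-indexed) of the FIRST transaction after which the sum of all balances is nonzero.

Answer: 3

Derivation:
After txn 1: dr=360 cr=360 sum_balances=0
After txn 2: dr=377 cr=377 sum_balances=0
After txn 3: dr=97 cr=61 sum_balances=36
After txn 4: dr=483 cr=483 sum_balances=36
After txn 5: dr=92 cr=92 sum_balances=36
After txn 6: dr=312 cr=312 sum_balances=36
After txn 7: dr=273 cr=273 sum_balances=36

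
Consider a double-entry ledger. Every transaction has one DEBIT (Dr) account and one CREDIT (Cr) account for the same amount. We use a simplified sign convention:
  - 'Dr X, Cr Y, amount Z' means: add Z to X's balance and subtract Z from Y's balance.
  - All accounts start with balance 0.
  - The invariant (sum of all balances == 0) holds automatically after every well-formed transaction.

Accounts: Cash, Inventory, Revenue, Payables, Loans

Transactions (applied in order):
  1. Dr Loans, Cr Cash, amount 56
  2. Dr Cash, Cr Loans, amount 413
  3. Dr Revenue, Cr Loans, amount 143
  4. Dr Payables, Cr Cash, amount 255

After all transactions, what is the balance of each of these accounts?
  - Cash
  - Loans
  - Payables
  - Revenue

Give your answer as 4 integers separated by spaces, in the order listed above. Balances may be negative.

Answer: 102 -500 255 143

Derivation:
After txn 1 (Dr Loans, Cr Cash, amount 56): Cash=-56 Loans=56
After txn 2 (Dr Cash, Cr Loans, amount 413): Cash=357 Loans=-357
After txn 3 (Dr Revenue, Cr Loans, amount 143): Cash=357 Loans=-500 Revenue=143
After txn 4 (Dr Payables, Cr Cash, amount 255): Cash=102 Loans=-500 Payables=255 Revenue=143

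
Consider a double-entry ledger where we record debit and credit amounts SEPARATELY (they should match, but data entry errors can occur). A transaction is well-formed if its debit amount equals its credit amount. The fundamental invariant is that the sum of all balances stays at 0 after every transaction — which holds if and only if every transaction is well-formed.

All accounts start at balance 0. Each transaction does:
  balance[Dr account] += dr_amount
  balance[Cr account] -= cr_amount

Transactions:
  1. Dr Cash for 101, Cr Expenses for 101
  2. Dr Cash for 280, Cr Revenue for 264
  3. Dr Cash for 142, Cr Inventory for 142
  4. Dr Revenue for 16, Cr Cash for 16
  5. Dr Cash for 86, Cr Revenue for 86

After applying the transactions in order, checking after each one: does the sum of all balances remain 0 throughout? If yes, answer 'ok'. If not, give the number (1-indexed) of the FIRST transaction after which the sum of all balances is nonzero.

Answer: 2

Derivation:
After txn 1: dr=101 cr=101 sum_balances=0
After txn 2: dr=280 cr=264 sum_balances=16
After txn 3: dr=142 cr=142 sum_balances=16
After txn 4: dr=16 cr=16 sum_balances=16
After txn 5: dr=86 cr=86 sum_balances=16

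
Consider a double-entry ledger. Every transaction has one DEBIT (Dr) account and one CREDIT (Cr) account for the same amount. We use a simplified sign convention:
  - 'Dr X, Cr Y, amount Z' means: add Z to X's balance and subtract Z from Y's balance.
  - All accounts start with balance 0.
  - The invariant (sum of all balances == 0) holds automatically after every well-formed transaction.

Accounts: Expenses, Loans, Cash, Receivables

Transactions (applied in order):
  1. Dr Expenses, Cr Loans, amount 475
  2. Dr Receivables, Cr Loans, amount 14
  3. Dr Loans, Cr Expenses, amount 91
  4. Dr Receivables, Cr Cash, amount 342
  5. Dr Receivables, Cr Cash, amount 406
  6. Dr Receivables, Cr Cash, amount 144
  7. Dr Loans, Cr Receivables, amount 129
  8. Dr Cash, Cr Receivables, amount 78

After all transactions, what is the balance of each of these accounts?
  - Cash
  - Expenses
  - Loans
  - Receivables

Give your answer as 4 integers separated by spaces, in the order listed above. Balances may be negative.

After txn 1 (Dr Expenses, Cr Loans, amount 475): Expenses=475 Loans=-475
After txn 2 (Dr Receivables, Cr Loans, amount 14): Expenses=475 Loans=-489 Receivables=14
After txn 3 (Dr Loans, Cr Expenses, amount 91): Expenses=384 Loans=-398 Receivables=14
After txn 4 (Dr Receivables, Cr Cash, amount 342): Cash=-342 Expenses=384 Loans=-398 Receivables=356
After txn 5 (Dr Receivables, Cr Cash, amount 406): Cash=-748 Expenses=384 Loans=-398 Receivables=762
After txn 6 (Dr Receivables, Cr Cash, amount 144): Cash=-892 Expenses=384 Loans=-398 Receivables=906
After txn 7 (Dr Loans, Cr Receivables, amount 129): Cash=-892 Expenses=384 Loans=-269 Receivables=777
After txn 8 (Dr Cash, Cr Receivables, amount 78): Cash=-814 Expenses=384 Loans=-269 Receivables=699

Answer: -814 384 -269 699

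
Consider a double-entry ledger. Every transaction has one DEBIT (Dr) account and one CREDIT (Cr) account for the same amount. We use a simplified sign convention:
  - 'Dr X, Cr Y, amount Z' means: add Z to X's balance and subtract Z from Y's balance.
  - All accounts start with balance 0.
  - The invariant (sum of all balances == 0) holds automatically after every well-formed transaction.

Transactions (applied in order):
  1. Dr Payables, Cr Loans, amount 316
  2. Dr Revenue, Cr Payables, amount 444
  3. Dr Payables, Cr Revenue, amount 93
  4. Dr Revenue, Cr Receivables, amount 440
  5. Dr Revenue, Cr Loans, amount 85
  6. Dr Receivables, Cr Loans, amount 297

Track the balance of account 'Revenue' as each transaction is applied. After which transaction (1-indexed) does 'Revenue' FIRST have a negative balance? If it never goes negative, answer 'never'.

After txn 1: Revenue=0
After txn 2: Revenue=444
After txn 3: Revenue=351
After txn 4: Revenue=791
After txn 5: Revenue=876
After txn 6: Revenue=876

Answer: never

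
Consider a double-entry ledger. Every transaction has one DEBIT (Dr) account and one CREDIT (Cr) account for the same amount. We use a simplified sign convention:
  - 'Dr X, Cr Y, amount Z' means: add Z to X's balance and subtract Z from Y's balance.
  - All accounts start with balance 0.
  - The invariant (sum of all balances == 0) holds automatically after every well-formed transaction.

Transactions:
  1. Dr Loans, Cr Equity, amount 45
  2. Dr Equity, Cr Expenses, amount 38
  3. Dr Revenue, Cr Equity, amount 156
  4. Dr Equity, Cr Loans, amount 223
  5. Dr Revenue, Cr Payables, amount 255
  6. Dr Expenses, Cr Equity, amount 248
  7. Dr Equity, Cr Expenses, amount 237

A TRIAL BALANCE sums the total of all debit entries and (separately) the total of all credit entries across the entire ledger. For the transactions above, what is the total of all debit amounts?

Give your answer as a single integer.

Answer: 1202

Derivation:
Txn 1: debit+=45
Txn 2: debit+=38
Txn 3: debit+=156
Txn 4: debit+=223
Txn 5: debit+=255
Txn 6: debit+=248
Txn 7: debit+=237
Total debits = 1202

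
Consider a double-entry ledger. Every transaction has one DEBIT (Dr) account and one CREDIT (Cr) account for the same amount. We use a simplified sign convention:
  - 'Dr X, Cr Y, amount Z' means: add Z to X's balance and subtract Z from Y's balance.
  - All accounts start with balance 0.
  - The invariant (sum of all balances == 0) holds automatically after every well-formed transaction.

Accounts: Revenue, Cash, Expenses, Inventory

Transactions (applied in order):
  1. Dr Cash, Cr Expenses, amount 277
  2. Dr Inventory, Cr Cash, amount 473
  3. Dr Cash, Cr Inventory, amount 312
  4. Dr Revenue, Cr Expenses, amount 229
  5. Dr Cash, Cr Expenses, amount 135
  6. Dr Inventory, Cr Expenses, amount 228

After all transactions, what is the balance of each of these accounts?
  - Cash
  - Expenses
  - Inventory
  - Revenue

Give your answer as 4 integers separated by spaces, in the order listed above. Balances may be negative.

Answer: 251 -869 389 229

Derivation:
After txn 1 (Dr Cash, Cr Expenses, amount 277): Cash=277 Expenses=-277
After txn 2 (Dr Inventory, Cr Cash, amount 473): Cash=-196 Expenses=-277 Inventory=473
After txn 3 (Dr Cash, Cr Inventory, amount 312): Cash=116 Expenses=-277 Inventory=161
After txn 4 (Dr Revenue, Cr Expenses, amount 229): Cash=116 Expenses=-506 Inventory=161 Revenue=229
After txn 5 (Dr Cash, Cr Expenses, amount 135): Cash=251 Expenses=-641 Inventory=161 Revenue=229
After txn 6 (Dr Inventory, Cr Expenses, amount 228): Cash=251 Expenses=-869 Inventory=389 Revenue=229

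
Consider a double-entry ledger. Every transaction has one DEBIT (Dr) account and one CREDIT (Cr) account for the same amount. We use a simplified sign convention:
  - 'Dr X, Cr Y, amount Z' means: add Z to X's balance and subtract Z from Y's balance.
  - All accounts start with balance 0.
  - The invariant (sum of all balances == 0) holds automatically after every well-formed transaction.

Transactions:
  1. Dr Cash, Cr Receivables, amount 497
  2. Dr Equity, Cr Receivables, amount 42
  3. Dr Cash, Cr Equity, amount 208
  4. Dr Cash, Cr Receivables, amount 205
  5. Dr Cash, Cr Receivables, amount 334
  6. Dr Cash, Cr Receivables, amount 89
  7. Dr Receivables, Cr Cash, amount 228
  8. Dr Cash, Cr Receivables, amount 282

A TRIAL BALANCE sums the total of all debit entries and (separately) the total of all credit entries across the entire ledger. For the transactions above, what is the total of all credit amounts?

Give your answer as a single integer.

Answer: 1885

Derivation:
Txn 1: credit+=497
Txn 2: credit+=42
Txn 3: credit+=208
Txn 4: credit+=205
Txn 5: credit+=334
Txn 6: credit+=89
Txn 7: credit+=228
Txn 8: credit+=282
Total credits = 1885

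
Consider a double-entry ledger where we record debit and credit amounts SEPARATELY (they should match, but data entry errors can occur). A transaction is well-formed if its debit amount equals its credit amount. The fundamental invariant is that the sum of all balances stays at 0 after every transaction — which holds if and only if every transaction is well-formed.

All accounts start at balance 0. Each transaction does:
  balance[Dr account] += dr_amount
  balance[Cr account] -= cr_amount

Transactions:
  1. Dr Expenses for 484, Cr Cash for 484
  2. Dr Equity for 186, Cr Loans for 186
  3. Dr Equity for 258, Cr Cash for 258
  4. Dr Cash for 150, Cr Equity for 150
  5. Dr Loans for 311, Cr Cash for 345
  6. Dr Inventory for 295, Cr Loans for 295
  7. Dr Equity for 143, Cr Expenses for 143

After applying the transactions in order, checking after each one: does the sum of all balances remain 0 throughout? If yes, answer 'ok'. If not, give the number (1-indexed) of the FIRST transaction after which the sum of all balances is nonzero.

After txn 1: dr=484 cr=484 sum_balances=0
After txn 2: dr=186 cr=186 sum_balances=0
After txn 3: dr=258 cr=258 sum_balances=0
After txn 4: dr=150 cr=150 sum_balances=0
After txn 5: dr=311 cr=345 sum_balances=-34
After txn 6: dr=295 cr=295 sum_balances=-34
After txn 7: dr=143 cr=143 sum_balances=-34

Answer: 5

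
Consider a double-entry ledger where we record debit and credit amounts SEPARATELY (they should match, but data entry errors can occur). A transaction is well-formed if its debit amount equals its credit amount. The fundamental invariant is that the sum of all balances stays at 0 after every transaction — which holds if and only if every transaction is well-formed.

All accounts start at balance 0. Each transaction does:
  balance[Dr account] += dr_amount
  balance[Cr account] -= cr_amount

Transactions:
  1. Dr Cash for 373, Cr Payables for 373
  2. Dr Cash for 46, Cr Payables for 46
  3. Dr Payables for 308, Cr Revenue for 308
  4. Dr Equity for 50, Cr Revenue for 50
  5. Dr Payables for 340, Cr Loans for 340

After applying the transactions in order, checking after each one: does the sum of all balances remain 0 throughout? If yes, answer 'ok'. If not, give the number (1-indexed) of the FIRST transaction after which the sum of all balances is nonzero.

After txn 1: dr=373 cr=373 sum_balances=0
After txn 2: dr=46 cr=46 sum_balances=0
After txn 3: dr=308 cr=308 sum_balances=0
After txn 4: dr=50 cr=50 sum_balances=0
After txn 5: dr=340 cr=340 sum_balances=0

Answer: ok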